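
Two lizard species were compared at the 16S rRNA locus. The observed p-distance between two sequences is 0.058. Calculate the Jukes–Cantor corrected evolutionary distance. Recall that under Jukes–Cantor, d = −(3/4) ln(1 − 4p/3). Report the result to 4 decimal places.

d = −(3/4) ln(1 − 4p/3) = −0.75 ln(1 − 0.077333) = −0.75 ln(0.922667)
  = −0.75 × (-0.080487) = 0.060365 substitutions/site.

0.0604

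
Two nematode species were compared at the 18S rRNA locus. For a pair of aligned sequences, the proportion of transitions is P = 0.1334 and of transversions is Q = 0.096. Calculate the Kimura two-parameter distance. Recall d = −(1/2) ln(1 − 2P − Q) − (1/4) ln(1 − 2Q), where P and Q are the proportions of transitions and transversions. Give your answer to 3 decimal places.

0.279

Under the Kimura two-parameter model, d = −½ ln(1 − 2P − Q) − ¼ ln(1 − 2Q).
1 − 2P − Q = 0.6372, giving −½ ln(0.6372) = 0.225336.
1 − 2Q = 0.808, giving −¼ ln(0.808) = 0.053298.
d = 0.225336 + 0.053298 = 0.278634.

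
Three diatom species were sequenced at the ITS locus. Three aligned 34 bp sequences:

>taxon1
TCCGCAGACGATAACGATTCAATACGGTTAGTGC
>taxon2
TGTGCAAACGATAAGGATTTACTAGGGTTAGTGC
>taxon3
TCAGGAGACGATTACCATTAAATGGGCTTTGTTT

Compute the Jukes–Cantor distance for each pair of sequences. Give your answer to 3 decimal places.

taxon1–taxon2: 7/34 sites differ → p ≈ 0.205882, d = −0.75 ln(1 − 0.274509) = 0.240680 ≈ 0.241.
taxon1–taxon3: 11/34 sites differ → p ≈ 0.323529, d = −0.75 ln(1 − 0.431372) = 0.423397 ≈ 0.423.
taxon2–taxon3: 14/34 sites differ → p ≈ 0.411765, d = −0.75 ln(1 − 0.54902) = 0.597249 ≈ 0.597.

d(taxon1,taxon2) = 0.241, d(taxon1,taxon3) = 0.423, d(taxon2,taxon3) = 0.597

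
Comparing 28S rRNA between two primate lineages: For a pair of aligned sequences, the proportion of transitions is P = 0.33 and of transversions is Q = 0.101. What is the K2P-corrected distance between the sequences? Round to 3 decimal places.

0.772

Under the Kimura two-parameter model, d = −½ ln(1 − 2P − Q) − ¼ ln(1 − 2Q).
1 − 2P − Q = 0.239, giving −½ ln(0.239) = 0.715646.
1 − 2Q = 0.798, giving −¼ ln(0.798) = 0.056412.
d = 0.715646 + 0.056412 = 0.772058.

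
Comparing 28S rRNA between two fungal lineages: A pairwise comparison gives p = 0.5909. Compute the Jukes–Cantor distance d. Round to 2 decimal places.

1.16

d = −(3/4) ln(1 − 4p/3) = −0.75 ln(1 − 0.787867) = −0.75 ln(0.212133)
  = −0.75 × (-1.550542) = 1.162907 substitutions/site.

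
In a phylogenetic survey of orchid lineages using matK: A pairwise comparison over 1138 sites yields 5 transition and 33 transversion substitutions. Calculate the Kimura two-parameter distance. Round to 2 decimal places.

P = 5/1138 ≈ 0.004394 and Q = 33/1138 ≈ 0.028998.
Under the Kimura two-parameter model, d = −½ ln(1 − 2P − Q) − ¼ ln(1 − 2Q).
1 − 2P − Q = 0.962214, giving −½ ln(0.962214) = 0.019259.
1 − 2Q = 0.942004, giving −¼ ln(0.942004) = 0.014936.
d = 0.019259 + 0.014936 = 0.034195.

0.03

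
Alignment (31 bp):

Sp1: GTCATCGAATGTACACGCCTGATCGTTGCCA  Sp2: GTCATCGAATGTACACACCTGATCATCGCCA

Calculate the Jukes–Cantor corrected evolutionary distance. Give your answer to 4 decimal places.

The sequences differ at 3 of 31 sites (17, 25, 27), so p = 3/31 ≈ 0.096774.
d = −(3/4) ln(1 − 4p/3) = −0.75 ln(1 − 0.129032) = −0.75 ln(0.870968)
  = −0.75 × (-0.138150) = 0.103613 substitutions/site.

0.1036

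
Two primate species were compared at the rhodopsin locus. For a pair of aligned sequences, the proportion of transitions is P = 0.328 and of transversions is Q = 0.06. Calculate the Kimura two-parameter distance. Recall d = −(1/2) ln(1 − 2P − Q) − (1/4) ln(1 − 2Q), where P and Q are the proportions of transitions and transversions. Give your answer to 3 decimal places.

Under the Kimura two-parameter model, d = −½ ln(1 − 2P − Q) − ¼ ln(1 − 2Q).
1 − 2P − Q = 0.284, giving −½ ln(0.284) = 0.629391.
1 − 2Q = 0.88, giving −¼ ln(0.88) = 0.031958.
d = 0.629391 + 0.031958 = 0.661349.

0.661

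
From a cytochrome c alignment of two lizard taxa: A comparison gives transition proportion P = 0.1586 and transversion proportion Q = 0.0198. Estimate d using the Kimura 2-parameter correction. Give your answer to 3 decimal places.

0.216

Under the Kimura two-parameter model, d = −½ ln(1 − 2P − Q) − ¼ ln(1 − 2Q).
1 − 2P − Q = 0.663, giving −½ ln(0.663) = 0.205490.
1 − 2Q = 0.9604, giving −¼ ln(0.9604) = 0.010101.
d = 0.205490 + 0.010101 = 0.215591.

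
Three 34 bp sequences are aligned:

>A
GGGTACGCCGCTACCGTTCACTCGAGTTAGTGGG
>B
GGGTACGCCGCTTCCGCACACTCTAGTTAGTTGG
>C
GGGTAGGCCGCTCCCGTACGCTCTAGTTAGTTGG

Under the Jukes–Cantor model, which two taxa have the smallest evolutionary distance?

A–B: 5/34 differ, p = 0.147, d = 0.164.
A–C: 6/34 differ, p = 0.176, d = 0.201.
B–C: 4/34 differ, p = 0.118, d = 0.128.
The smallest distance is between B and C.

B and C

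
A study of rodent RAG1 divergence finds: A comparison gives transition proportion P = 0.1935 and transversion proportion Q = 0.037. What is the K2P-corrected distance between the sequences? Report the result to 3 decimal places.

Under the Kimura two-parameter model, d = −½ ln(1 − 2P − Q) − ¼ ln(1 − 2Q).
1 − 2P − Q = 0.576, giving −½ ln(0.576) = 0.275824.
1 − 2Q = 0.926, giving −¼ ln(0.926) = 0.019220.
d = 0.275824 + 0.019220 = 0.295044.

0.295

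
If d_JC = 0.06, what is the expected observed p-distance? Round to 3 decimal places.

p = (3/4)(1 − e^(−4d/3)) = 0.75 × (1 − e^(-0.08)) = 0.75 × (1 − 0.923116) = 0.057663.

0.058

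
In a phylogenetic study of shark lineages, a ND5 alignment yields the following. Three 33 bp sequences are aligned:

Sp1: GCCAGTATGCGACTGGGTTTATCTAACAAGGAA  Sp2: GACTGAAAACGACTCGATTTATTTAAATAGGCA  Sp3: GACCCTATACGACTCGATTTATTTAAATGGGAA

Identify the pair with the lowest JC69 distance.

Sp2 and Sp3

Sp1–Sp2: 11/33 differ, p = 0.333, d = 0.441.
Sp1–Sp3: 10/33 differ, p = 0.303, d = 0.388.
Sp2–Sp3: 6/33 differ, p = 0.182, d = 0.208.
The smallest distance is between Sp2 and Sp3.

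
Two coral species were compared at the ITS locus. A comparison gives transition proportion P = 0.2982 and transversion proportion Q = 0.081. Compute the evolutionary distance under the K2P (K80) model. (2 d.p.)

0.61

Under the Kimura two-parameter model, d = −½ ln(1 − 2P − Q) − ¼ ln(1 − 2Q).
1 − 2P − Q = 0.3226, giving −½ ln(0.3226) = 0.565671.
1 − 2Q = 0.838, giving −¼ ln(0.838) = 0.044184.
d = 0.565671 + 0.044184 = 0.609855.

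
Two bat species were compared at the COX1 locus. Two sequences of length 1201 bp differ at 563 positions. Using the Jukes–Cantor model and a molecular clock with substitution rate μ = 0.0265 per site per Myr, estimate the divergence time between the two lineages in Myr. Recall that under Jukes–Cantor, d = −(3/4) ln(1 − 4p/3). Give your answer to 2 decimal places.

p = 563/1201 ≈ 0.468776.
d = −(3/4) ln(1 − 4p/3) = −0.75 ln(1 − 0.625035) = −0.75 ln(0.374965)
  = −0.75 × (-0.980923) = 0.735692 substitutions/site.
Under a molecular clock d = 2μt, so t = d/(2μ) = 0.735692 / (2 × 0.0265) = 13.88 Myr.

13.88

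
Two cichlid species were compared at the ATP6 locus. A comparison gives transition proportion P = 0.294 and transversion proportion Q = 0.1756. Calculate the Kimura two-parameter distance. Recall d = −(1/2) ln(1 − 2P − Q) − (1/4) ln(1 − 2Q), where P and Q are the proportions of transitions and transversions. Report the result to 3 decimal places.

0.829

Under the Kimura two-parameter model, d = −½ ln(1 − 2P − Q) − ¼ ln(1 − 2Q).
1 − 2P − Q = 0.2364, giving −½ ln(0.2364) = 0.721115.
1 − 2Q = 0.6488, giving −¼ ln(0.6488) = 0.108158.
d = 0.721115 + 0.108158 = 0.829273.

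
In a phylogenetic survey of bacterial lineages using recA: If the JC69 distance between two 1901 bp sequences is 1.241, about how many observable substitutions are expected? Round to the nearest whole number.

1153

Invert JC69: p = (3/4)(1 − e^(−4d/3)) = 0.75 × (1 − e^(-1.654667)) = 0.75 × (1 − 0.191156) = 0.606633.
Expected differing sites = pL ≈ 0.606633 × 1901 = 1153.209333 ≈ 1153.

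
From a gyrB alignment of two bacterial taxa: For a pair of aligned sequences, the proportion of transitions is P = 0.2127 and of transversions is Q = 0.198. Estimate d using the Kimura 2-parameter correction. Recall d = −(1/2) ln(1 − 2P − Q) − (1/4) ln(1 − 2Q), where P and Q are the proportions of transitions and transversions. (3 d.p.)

Under the Kimura two-parameter model, d = −½ ln(1 − 2P − Q) − ¼ ln(1 − 2Q).
1 − 2P − Q = 0.3766, giving −½ ln(0.3766) = 0.488286.
1 − 2Q = 0.604, giving −¼ ln(0.604) = 0.126045.
d = 0.488286 + 0.126045 = 0.614331.

0.614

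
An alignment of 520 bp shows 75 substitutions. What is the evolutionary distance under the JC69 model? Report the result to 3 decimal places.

p = 75/520 ≈ 0.144231.
d = −(3/4) ln(1 − 4p/3) = −0.75 ln(1 − 0.192308) = −0.75 ln(0.807692)
  = −0.75 × (-0.213574) = 0.160181 substitutions/site.

0.160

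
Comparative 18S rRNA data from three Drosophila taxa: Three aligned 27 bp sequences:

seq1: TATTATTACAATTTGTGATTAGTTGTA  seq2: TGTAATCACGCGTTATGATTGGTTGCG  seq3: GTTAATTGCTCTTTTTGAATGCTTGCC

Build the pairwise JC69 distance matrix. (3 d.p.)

d(seq1,seq2) = 0.511, d(seq1,seq3) = 0.673, d(seq2,seq3) = 0.511

seq1–seq2: 10/27 sites differ → p ≈ 0.37037, d = −0.75 ln(1 − 0.493827) = 0.510658 ≈ 0.511.
seq1–seq3: 12/27 sites differ → p ≈ 0.444444, d = −0.75 ln(1 − 0.592592) = 0.673455 ≈ 0.673.
seq2–seq3: 10/27 sites differ → p ≈ 0.37037, d = −0.75 ln(1 − 0.493827) = 0.510658 ≈ 0.511.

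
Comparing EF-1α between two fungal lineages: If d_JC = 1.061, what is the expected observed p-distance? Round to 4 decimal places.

p = (3/4)(1 − e^(−4d/3)) = 0.75 × (1 − e^(-1.414667)) = 0.75 × (1 − 0.243007) = 0.567745.

0.5677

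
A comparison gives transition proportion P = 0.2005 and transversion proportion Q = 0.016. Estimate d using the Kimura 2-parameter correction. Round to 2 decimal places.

0.28

Under the Kimura two-parameter model, d = −½ ln(1 − 2P − Q) − ¼ ln(1 − 2Q).
1 − 2P − Q = 0.583, giving −½ ln(0.583) = 0.269784.
1 − 2Q = 0.968, giving −¼ ln(0.968) = 0.008131.
d = 0.269784 + 0.008131 = 0.277915.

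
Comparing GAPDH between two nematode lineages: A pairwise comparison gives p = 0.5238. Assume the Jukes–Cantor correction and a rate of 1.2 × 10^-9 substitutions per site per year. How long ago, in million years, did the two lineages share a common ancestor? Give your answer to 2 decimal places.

374.58

d = −(3/4) ln(1 − 4p/3) = −0.75 ln(1 − 0.6984) = −0.75 ln(0.3016)
  = −0.75 × (-1.198654) = 0.898991 substitutions/site.
Under a molecular clock d = 2μt, so t = d/(2μ) = 0.898991 / (2 × 1.2 × 10^-9) = 374.58 million years.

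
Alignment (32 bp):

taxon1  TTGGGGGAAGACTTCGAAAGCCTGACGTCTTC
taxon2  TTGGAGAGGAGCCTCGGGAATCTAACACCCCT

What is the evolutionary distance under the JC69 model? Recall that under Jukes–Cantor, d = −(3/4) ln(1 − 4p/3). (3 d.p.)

The sequences differ at 17 of 32 sites, so p = 17/32 = 0.53125.
d = −(3/4) ln(1 − 4p/3) = −0.75 ln(1 − 0.708333) = −0.75 ln(0.291667)
  = −0.75 × (-1.232143) = 0.924107 substitutions/site.

0.924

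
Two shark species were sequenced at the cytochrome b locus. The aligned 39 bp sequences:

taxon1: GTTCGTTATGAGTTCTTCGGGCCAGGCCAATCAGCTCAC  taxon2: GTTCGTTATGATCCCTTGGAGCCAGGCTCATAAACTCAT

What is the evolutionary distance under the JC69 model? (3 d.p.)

The sequences differ at 10 of 39 sites (12, 13, 14, 18, 20, 28, 29, 32, 34, 39), so p = 10/39 ≈ 0.25641.
d = −(3/4) ln(1 − 4p/3) = −0.75 ln(1 − 0.34188) = −0.75 ln(0.65812)
  = −0.75 × (-0.418368) = 0.313776 substitutions/site.

0.314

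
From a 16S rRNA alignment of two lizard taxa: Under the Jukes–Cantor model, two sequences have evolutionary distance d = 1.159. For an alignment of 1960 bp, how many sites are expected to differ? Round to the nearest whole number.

Invert JC69: p = (3/4)(1 − e^(−4d/3)) = 0.75 × (1 − e^(-1.545333)) = 0.75 × (1 − 0.213241) = 0.590069.
Expected differing sites = pL ≈ 0.590069 × 1960 = 1156.53524 ≈ 1157.

1157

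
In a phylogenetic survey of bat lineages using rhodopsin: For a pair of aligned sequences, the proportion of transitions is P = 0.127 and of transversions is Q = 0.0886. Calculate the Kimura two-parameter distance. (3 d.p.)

Under the Kimura two-parameter model, d = −½ ln(1 − 2P − Q) − ¼ ln(1 − 2Q).
1 − 2P − Q = 0.6574, giving −½ ln(0.6574) = 0.209731.
1 − 2Q = 0.8228, giving −¼ ln(0.8228) = 0.048761.
d = 0.209731 + 0.048761 = 0.258492.

0.258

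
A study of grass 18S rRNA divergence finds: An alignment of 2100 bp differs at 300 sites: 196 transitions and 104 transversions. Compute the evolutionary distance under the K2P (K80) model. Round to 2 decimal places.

P = 196/2100 ≈ 0.093333 and Q = 104/2100 ≈ 0.049524.
Under the Kimura two-parameter model, d = −½ ln(1 − 2P − Q) − ¼ ln(1 − 2Q).
1 − 2P − Q = 0.76381, giving −½ ln(0.76381) = 0.134718.
1 − 2Q = 0.900952, giving −¼ ln(0.900952) = 0.026076.
d = 0.134718 + 0.026076 = 0.160794.

0.16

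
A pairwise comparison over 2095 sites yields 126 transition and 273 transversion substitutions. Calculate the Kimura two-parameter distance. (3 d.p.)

0.220

P = 126/2095 ≈ 0.060143 and Q = 273/2095 ≈ 0.13031.
Under the Kimura two-parameter model, d = −½ ln(1 − 2P − Q) − ¼ ln(1 − 2Q).
1 − 2P − Q = 0.749404, giving −½ ln(0.749404) = 0.144239.
1 − 2Q = 0.73938, giving −¼ ln(0.73938) = 0.075486.
d = 0.144239 + 0.075486 = 0.219725.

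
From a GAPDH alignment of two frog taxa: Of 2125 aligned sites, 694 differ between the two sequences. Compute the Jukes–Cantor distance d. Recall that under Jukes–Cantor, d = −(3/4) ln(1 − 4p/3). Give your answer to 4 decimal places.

p = 694/2125 ≈ 0.326588.
d = −(3/4) ln(1 − 4p/3) = −0.75 ln(1 − 0.435451) = −0.75 ln(0.564549)
  = −0.75 × (-0.571728) = 0.428796 substitutions/site.

0.4288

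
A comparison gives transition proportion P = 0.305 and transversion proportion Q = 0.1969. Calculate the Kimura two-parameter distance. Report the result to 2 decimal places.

0.95

Under the Kimura two-parameter model, d = −½ ln(1 − 2P − Q) − ¼ ln(1 − 2Q).
1 − 2P − Q = 0.1931, giving −½ ln(0.1931) = 0.822274.
1 − 2Q = 0.6062, giving −¼ ln(0.6062) = 0.125136.
d = 0.822274 + 0.125136 = 0.947410.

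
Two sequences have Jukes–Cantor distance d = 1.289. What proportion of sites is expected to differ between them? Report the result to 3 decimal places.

p = (3/4)(1 − e^(−4d/3)) = 0.75 × (1 − e^(-1.718667)) = 0.75 × (1 − 0.179305) = 0.615521.

0.616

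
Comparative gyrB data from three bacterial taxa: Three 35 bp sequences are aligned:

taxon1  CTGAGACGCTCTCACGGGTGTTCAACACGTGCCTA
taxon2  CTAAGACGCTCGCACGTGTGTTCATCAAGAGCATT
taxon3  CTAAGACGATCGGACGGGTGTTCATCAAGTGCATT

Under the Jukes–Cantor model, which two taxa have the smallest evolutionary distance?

taxon2 and taxon3

taxon1–taxon2: 8/35 differ, p = 0.229, d = 0.273.
taxon1–taxon3: 8/35 differ, p = 0.229, d = 0.273.
taxon2–taxon3: 4/35 differ, p = 0.114, d = 0.124.
The smallest distance is between taxon2 and taxon3.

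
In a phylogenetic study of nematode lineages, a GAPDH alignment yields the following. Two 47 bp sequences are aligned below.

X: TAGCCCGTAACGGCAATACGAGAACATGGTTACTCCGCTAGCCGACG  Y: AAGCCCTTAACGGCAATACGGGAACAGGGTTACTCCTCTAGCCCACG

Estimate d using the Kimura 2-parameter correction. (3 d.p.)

Of 47 sites, 1 differences are transitions and 5 are transversions, so P = 1/47 ≈ 0.021277 and Q = 5/47 ≈ 0.106383.
Under the Kimura two-parameter model, d = −½ ln(1 − 2P − Q) − ¼ ln(1 − 2Q).
1 − 2P − Q = 0.851063, giving −½ ln(0.851063) = 0.080635.
1 − 2Q = 0.787234, giving −¼ ln(0.787234) = 0.059807.
d = 0.080635 + 0.059807 = 0.140442.

0.140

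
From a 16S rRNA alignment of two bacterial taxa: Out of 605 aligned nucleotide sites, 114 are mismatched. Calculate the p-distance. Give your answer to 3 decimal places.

p = 114/605 = 0.188429… ≈ 0.188 (to 3 d.p.).

0.188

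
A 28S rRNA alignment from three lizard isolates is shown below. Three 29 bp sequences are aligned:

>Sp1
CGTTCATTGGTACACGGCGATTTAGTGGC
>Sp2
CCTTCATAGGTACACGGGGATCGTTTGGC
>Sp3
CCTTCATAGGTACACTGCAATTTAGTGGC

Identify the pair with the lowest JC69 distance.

Sp1 and Sp3

Sp1–Sp2: 7/29 differ, p = 0.241, d = 0.291.
Sp1–Sp3: 4/29 differ, p = 0.138, d = 0.152.
Sp2–Sp3: 7/29 differ, p = 0.241, d = 0.291.
The smallest distance is between Sp1 and Sp3.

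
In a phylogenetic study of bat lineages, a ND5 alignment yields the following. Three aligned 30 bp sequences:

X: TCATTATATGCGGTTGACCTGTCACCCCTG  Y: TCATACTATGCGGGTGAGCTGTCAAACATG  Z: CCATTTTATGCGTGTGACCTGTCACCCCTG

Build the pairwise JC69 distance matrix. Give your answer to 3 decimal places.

X–Y: 7/30 sites differ → p ≈ 0.233333, d = −0.75 ln(1 − 0.311111) = 0.279506 ≈ 0.280.
X–Z: 4/30 sites differ → p ≈ 0.133333, d = −0.75 ln(1 − 0.177777) = 0.146808 ≈ 0.147.
Y–Z: 8/30 sites differ → p ≈ 0.266667, d = −0.75 ln(1 − 0.355556) = 0.329526 ≈ 0.330.

d(X,Y) = 0.280, d(X,Z) = 0.147, d(Y,Z) = 0.330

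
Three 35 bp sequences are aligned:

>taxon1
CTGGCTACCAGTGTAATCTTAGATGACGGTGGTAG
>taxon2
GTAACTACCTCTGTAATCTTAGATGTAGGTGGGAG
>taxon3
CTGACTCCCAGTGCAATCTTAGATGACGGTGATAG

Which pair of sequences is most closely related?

taxon1 and taxon3

taxon1–taxon2: 8/35 differ, p = 0.229, d = 0.273.
taxon1–taxon3: 4/35 differ, p = 0.114, d = 0.124.
taxon2–taxon3: 10/35 differ, p = 0.286, d = 0.360.
The smallest distance is between taxon1 and taxon3.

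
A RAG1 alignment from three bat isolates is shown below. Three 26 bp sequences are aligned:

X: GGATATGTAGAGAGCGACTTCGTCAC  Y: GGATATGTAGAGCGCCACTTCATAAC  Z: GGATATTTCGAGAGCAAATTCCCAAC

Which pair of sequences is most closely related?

X and Y

X–Y: 4/26 differ, p = 0.154, d = 0.172.
X–Z: 7/26 differ, p = 0.269, d = 0.334.
Y–Z: 7/26 differ, p = 0.269, d = 0.334.
The smallest distance is between X and Y.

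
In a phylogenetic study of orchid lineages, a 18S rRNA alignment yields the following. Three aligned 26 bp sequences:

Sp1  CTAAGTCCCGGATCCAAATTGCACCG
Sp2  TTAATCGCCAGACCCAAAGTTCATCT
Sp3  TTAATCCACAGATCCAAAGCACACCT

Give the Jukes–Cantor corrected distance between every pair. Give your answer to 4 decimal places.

d(Sp1,Sp2) = 0.5393, d(Sp1,Sp3) = 0.4643, d(Sp2,Sp3) = 0.2758

Sp1–Sp2: 10/26 sites differ → p ≈ 0.384615, d = −0.75 ln(1 − 0.51282) = 0.539341 ≈ 0.5393.
Sp1–Sp3: 9/26 sites differ → p ≈ 0.346154, d = −0.75 ln(1 − 0.461539) = 0.464280 ≈ 0.4643.
Sp2–Sp3: 6/26 sites differ → p ≈ 0.230769, d = −0.75 ln(1 − 0.307692) = 0.275793 ≈ 0.2758.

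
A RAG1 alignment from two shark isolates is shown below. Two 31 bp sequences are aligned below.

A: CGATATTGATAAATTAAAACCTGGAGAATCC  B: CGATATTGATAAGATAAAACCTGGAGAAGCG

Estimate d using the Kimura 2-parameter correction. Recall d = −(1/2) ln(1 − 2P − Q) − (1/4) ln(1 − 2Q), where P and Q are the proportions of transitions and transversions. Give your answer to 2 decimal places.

Of 31 sites, 1 differences are transitions and 3 are transversions, so P = 1/31 ≈ 0.032258 and Q = 3/31 ≈ 0.096774.
Under the Kimura two-parameter model, d = −½ ln(1 − 2P − Q) − ¼ ln(1 − 2Q).
1 − 2P − Q = 0.83871, giving −½ ln(0.83871) = 0.087945.
1 − 2Q = 0.806452, giving −¼ ln(0.806452) = 0.053778.
d = 0.087945 + 0.053778 = 0.141723.

0.14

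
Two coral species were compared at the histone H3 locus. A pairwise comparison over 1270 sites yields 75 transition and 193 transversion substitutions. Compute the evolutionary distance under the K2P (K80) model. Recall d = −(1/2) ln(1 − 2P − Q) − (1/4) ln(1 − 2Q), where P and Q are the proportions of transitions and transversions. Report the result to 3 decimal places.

0.248

P = 75/1270 ≈ 0.059055 and Q = 193/1270 ≈ 0.151969.
Under the Kimura two-parameter model, d = −½ ln(1 − 2P − Q) − ¼ ln(1 − 2Q).
1 − 2P − Q = 0.729921, giving −½ ln(0.729921) = 0.157409.
1 − 2Q = 0.696062, giving −¼ ln(0.696062) = 0.090579.
d = 0.157409 + 0.090579 = 0.247988.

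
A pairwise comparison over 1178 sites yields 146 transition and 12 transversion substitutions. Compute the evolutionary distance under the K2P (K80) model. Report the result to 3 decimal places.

P = 146/1178 ≈ 0.123939 and Q = 12/1178 ≈ 0.010187.
Under the Kimura two-parameter model, d = −½ ln(1 − 2P − Q) − ¼ ln(1 − 2Q).
1 − 2P − Q = 0.741935, giving −½ ln(0.741935) = 0.149247.
1 − 2Q = 0.979626, giving −¼ ln(0.979626) = 0.005146.
d = 0.149247 + 0.005146 = 0.154393.

0.154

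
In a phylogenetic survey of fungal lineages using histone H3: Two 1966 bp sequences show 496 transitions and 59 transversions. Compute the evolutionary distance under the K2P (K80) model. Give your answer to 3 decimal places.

P = 496/1966 ≈ 0.252289 and Q = 59/1966 ≈ 0.03001.
Under the Kimura two-parameter model, d = −½ ln(1 − 2P − Q) − ¼ ln(1 − 2Q).
1 − 2P − Q = 0.465412, giving −½ ln(0.465412) = 0.382416.
1 − 2Q = 0.93998, giving −¼ ln(0.93998) = 0.015474.
d = 0.382416 + 0.015474 = 0.397890.

0.398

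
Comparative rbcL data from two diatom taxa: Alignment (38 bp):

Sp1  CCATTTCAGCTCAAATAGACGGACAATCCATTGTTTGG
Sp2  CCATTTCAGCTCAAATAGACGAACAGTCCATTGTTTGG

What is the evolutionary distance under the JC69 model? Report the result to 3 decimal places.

0.055

The sequences differ at 2 of 38 sites (22, 26), so p = 2/38 ≈ 0.052632.
d = −(3/4) ln(1 − 4p/3) = −0.75 ln(1 − 0.070176) = −0.75 ln(0.929824)
  = −0.75 × (-0.072760) = 0.054570 substitutions/site.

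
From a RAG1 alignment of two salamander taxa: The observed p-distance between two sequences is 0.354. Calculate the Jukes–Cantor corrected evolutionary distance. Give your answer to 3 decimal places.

0.479

d = −(3/4) ln(1 − 4p/3) = −0.75 ln(1 − 0.472) = −0.75 ln(0.528)
  = −0.75 × (-0.638659) = 0.478994 substitutions/site.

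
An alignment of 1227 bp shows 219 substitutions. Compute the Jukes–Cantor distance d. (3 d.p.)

0.204

p = 219/1227 ≈ 0.178484.
d = −(3/4) ln(1 − 4p/3) = −0.75 ln(1 − 0.237979) = −0.75 ln(0.762021)
  = −0.75 × (-0.271781) = 0.203836 substitutions/site.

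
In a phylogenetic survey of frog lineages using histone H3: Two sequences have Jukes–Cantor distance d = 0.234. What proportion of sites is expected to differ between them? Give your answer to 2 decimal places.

0.20

p = (3/4)(1 − e^(−4d/3)) = 0.75 × (1 − e^(-0.312)) = 0.75 × (1 − 0.731982) = 0.201014.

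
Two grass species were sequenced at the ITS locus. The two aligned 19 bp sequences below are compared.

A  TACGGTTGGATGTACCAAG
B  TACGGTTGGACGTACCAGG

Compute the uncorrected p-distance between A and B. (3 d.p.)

The sequences differ at 2 of 19 positions (sites 11, 18).
p = 2/19 = 0.105263… ≈ 0.105 (to 3 d.p.).

0.105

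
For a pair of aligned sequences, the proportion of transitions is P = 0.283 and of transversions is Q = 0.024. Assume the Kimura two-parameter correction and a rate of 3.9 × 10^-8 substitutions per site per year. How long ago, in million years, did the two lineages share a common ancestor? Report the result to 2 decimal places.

5.87

Under the Kimura two-parameter model, d = −½ ln(1 − 2P − Q) − ¼ ln(1 − 2Q).
1 − 2P − Q = 0.41, giving −½ ln(0.41) = 0.445799.
1 − 2Q = 0.952, giving −¼ ln(0.952) = 0.012298.
d = 0.445799 + 0.012298 = 0.458097.
Under a molecular clock d = 2μt, so t = d/(2μ) = 0.458097 / (2 × 3.9 × 10^-8) = 5.87 million years.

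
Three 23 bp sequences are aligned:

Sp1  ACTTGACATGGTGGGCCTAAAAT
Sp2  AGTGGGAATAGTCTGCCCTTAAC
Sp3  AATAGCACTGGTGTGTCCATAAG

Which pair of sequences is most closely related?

Sp2 and Sp3

Sp1–Sp2: 11/23 differ, p = 0.478, d = 0.761.
Sp1–Sp3: 10/23 differ, p = 0.435, d = 0.650.
Sp2–Sp3: 9/23 differ, p = 0.391, d = 0.553.
The smallest distance is between Sp2 and Sp3.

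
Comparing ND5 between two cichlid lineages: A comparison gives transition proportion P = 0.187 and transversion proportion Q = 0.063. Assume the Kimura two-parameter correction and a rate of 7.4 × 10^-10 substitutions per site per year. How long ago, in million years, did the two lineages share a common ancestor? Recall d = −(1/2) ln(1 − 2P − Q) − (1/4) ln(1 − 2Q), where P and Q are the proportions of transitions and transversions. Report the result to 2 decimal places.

Under the Kimura two-parameter model, d = −½ ln(1 − 2P − Q) − ¼ ln(1 − 2Q).
1 − 2P − Q = 0.563, giving −½ ln(0.563) = 0.287238.
1 − 2Q = 0.874, giving −¼ ln(0.874) = 0.033669.
d = 0.287238 + 0.033669 = 0.320907.
Under a molecular clock d = 2μt, so t = d/(2μ) = 0.320907 / (2 × 7.4 × 10^-10) = 216.83 million years.

216.83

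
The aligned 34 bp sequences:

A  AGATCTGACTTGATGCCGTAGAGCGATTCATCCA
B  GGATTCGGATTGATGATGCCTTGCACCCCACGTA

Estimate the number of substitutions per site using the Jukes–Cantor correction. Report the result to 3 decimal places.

The sequences differ at 18 of 34 sites, so p = 18/34 ≈ 0.529412.
d = −(3/4) ln(1 − 4p/3) = −0.75 ln(1 − 0.705883) = −0.75 ln(0.294117)
  = −0.75 × (-1.223778) = 0.917834 substitutions/site.

0.918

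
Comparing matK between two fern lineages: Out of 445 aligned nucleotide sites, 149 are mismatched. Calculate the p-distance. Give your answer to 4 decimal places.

0.3348

p = 149/445 = 0.334831… ≈ 0.3348 (to 4 d.p.).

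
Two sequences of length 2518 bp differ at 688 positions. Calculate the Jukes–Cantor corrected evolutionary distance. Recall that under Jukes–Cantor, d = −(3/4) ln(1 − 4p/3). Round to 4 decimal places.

0.3398

p = 688/2518 ≈ 0.273233.
d = −(3/4) ln(1 − 4p/3) = −0.75 ln(1 − 0.364311) = −0.75 ln(0.635689)
  = −0.75 × (-0.453046) = 0.339785 substitutions/site.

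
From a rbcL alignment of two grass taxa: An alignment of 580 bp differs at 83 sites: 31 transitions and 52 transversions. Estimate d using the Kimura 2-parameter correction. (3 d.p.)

P = 31/580 ≈ 0.053448 and Q = 52/580 ≈ 0.089655.
Under the Kimura two-parameter model, d = −½ ln(1 − 2P − Q) − ¼ ln(1 − 2Q).
1 − 2P − Q = 0.803449, giving −½ ln(0.803449) = 0.109421.
1 − 2Q = 0.82069, giving −¼ ln(0.82069) = 0.049402.
d = 0.109421 + 0.049402 = 0.158823.

0.159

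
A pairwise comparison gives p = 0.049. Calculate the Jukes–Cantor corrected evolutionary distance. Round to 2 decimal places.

d = −(3/4) ln(1 − 4p/3) = −0.75 ln(1 − 0.065333) = −0.75 ln(0.934667)
  = −0.75 × (-0.067565) = 0.050674 substitutions/site.

0.05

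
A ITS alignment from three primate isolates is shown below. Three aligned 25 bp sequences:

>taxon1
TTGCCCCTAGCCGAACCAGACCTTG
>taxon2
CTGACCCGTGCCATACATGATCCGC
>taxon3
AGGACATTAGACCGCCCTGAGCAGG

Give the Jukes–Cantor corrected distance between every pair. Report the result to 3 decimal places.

taxon1–taxon2: 12/25 sites differ → p = 0.48, d = −0.75 ln(1 − 0.64) = 0.766238 ≈ 0.766.
taxon1–taxon3: 13/25 sites differ → p = 0.52, d = −0.75 ln(1 − 0.693333) = 0.886495 ≈ 0.886.
taxon2–taxon3: 14/25 sites differ → p = 0.56, d = −0.75 ln(1 − 0.746667) = 1.029788 ≈ 1.030.

d(taxon1,taxon2) = 0.766, d(taxon1,taxon3) = 0.886, d(taxon2,taxon3) = 1.030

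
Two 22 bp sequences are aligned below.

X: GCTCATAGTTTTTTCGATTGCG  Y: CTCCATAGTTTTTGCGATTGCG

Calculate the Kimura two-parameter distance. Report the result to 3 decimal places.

0.209

Of 22 sites, 2 differences are transitions and 2 are transversions, so P = 2/22 ≈ 0.090909 and Q = 2/22 ≈ 0.090909.
Under the Kimura two-parameter model, d = −½ ln(1 − 2P − Q) − ¼ ln(1 − 2Q).
1 − 2P − Q = 0.727273, giving −½ ln(0.727273) = 0.159227.
1 − 2Q = 0.818182, giving −¼ ln(0.818182) = 0.050168.
d = 0.159227 + 0.050168 = 0.209395.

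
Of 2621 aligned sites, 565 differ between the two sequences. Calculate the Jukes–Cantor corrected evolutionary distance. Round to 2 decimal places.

0.25

p = 565/2621 ≈ 0.215567.
d = −(3/4) ln(1 − 4p/3) = −0.75 ln(1 − 0.287423) = −0.75 ln(0.712577)
  = −0.75 × (-0.338867) = 0.254150 substitutions/site.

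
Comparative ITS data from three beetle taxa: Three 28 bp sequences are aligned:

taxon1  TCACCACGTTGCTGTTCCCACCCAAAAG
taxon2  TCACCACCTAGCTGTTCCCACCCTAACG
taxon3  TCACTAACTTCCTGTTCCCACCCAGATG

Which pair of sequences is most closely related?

taxon1 and taxon2

taxon1–taxon2: 4/28 differ, p = 0.143, d = 0.158.
taxon1–taxon3: 6/28 differ, p = 0.214, d = 0.252.
taxon2–taxon3: 7/28 differ, p = 0.250, d = 0.304.
The smallest distance is between taxon1 and taxon2.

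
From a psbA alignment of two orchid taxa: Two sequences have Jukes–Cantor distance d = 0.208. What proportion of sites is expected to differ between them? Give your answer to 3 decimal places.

0.182

p = (3/4)(1 − e^(−4d/3)) = 0.75 × (1 − e^(-0.277333)) = 0.75 × (1 − 0.757802) = 0.181649.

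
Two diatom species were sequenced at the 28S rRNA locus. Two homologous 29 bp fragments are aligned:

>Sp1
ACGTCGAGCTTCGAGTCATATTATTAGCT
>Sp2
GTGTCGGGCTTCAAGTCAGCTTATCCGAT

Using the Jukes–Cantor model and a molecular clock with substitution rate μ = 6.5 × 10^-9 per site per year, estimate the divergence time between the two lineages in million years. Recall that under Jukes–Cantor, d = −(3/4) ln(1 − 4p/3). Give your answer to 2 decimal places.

30.81

The sequences differ at 9 of 29 sites (1, 2, 7, 13, 19, 20, 25, 26, 28), so p = 9/29 ≈ 0.310345.
d = −(3/4) ln(1 − 4p/3) = −0.75 ln(1 − 0.413793) = −0.75 ln(0.586207)
  = −0.75 × (-0.534082) = 0.400562 substitutions/site.
Under a molecular clock d = 2μt, so t = d/(2μ) = 0.400562 / (2 × 6.5 × 10^-9) = 30.81 million years.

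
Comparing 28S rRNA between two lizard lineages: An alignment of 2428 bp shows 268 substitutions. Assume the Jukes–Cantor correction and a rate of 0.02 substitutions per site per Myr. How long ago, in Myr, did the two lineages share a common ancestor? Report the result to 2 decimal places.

p = 268/2428 ≈ 0.110379.
d = −(3/4) ln(1 − 4p/3) = −0.75 ln(1 − 0.147172) = −0.75 ln(0.852828)
  = −0.75 × (-0.159197) = 0.119398 substitutions/site.
Under a molecular clock d = 2μt, so t = d/(2μ) = 0.119398 / (2 × 0.02) = 2.98 Myr.

2.98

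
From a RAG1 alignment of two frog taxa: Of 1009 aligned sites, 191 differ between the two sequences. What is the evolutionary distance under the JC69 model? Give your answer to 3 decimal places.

p = 191/1009 ≈ 0.189296.
d = −(3/4) ln(1 − 4p/3) = −0.75 ln(1 − 0.252395) = −0.75 ln(0.747605)
  = −0.75 × (-0.290881) = 0.218161 substitutions/site.

0.218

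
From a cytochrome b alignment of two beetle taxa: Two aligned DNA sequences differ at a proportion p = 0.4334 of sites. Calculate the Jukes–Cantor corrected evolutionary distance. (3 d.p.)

d = −(3/4) ln(1 − 4p/3) = −0.75 ln(1 − 0.577867) = −0.75 ln(0.422133)
  = −0.75 × (-0.862435) = 0.646826 substitutions/site.

0.647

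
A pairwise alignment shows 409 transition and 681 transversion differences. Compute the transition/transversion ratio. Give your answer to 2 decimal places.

R = 409/681 = 0.600587… ≈ 0.60 (to 2 d.p.).

0.60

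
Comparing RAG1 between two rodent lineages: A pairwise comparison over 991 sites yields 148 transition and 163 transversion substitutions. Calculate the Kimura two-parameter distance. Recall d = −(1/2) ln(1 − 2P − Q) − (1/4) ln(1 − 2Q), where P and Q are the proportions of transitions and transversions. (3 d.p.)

P = 148/991 ≈ 0.149344 and Q = 163/991 ≈ 0.16448.
Under the Kimura two-parameter model, d = −½ ln(1 − 2P − Q) − ¼ ln(1 − 2Q).
1 − 2P − Q = 0.536832, giving −½ ln(0.536832) = 0.311035.
1 − 2Q = 0.67104, giving −¼ ln(0.67104) = 0.099732.
d = 0.311035 + 0.099732 = 0.410767.

0.411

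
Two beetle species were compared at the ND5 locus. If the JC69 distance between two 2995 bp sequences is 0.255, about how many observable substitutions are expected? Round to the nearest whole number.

Invert JC69: p = (3/4)(1 − e^(−4d/3)) = 0.75 × (1 − e^(-0.34)) = 0.75 × (1 − 0.711770) = 0.216173.
Expected differing sites = pL ≈ 0.216173 × 2995 = 647.438135 ≈ 647.

647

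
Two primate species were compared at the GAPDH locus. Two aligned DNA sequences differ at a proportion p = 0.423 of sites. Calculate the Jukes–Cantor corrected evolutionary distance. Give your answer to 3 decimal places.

d = −(3/4) ln(1 − 4p/3) = −0.75 ln(1 − 0.564) = −0.75 ln(0.436)
  = −0.75 × (-0.830113) = 0.622585 substitutions/site.

0.623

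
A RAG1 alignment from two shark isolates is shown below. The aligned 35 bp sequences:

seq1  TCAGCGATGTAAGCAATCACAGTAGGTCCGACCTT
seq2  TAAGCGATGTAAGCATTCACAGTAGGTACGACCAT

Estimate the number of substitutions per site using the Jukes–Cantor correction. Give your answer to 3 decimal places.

0.124

The sequences differ at 4 of 35 sites (2, 16, 28, 34), so p = 4/35 ≈ 0.114286.
d = −(3/4) ln(1 − 4p/3) = −0.75 ln(1 − 0.152381) = −0.75 ln(0.847619)
  = −0.75 × (-0.165324) = 0.123993 substitutions/site.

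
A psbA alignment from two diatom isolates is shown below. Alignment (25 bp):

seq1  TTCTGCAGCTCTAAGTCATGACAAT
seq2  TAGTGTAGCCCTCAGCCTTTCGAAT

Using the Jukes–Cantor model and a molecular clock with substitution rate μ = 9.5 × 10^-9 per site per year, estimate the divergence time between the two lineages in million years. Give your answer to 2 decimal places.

The sequences differ at 10 of 25 sites (2, 3, 6, 10, 13, 16, 18, 20, 21, 22), so p = 10/25 = 0.4.
d = −(3/4) ln(1 − 4p/3) = −0.75 ln(1 − 0.533333) = −0.75 ln(0.466667)
  = −0.75 × (-0.762139) = 0.571604 substitutions/site.
Under a molecular clock d = 2μt, so t = d/(2μ) = 0.571604 / (2 × 9.5 × 10^-9) = 30.08 million years.

30.08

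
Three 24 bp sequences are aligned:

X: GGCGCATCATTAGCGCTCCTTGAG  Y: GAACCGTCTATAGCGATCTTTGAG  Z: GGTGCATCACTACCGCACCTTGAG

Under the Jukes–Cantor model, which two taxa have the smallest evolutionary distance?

X–Y: 8/24 differ, p = 0.333, d = 0.441.
X–Z: 4/24 differ, p = 0.167, d = 0.188.
Y–Z: 10/24 differ, p = 0.417, d = 0.608.
The smallest distance is between X and Z.

X and Z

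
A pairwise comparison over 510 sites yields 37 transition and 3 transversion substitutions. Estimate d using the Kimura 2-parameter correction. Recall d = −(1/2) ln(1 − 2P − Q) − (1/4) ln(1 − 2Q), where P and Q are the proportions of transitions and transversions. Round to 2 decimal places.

0.08

P = 37/510 ≈ 0.072549 and Q = 3/510 ≈ 0.005882.
Under the Kimura two-parameter model, d = −½ ln(1 − 2P − Q) − ¼ ln(1 − 2Q).
1 − 2P − Q = 0.84902, giving −½ ln(0.84902) = 0.081836.
1 − 2Q = 0.988236, giving −¼ ln(0.988236) = 0.002958.
d = 0.081836 + 0.002958 = 0.084794.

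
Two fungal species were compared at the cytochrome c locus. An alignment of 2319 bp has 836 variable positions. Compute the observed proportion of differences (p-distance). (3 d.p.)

0.361

p = 836/2319 = 0.360500… ≈ 0.361 (to 3 d.p.).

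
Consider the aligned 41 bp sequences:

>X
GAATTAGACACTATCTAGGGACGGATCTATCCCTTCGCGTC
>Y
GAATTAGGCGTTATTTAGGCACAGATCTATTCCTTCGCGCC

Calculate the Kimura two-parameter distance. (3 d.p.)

0.240

Of 41 sites, 7 differences are transitions and 1 are transversions, so P = 7/41 ≈ 0.170732 and Q = 1/41 ≈ 0.02439.
Under the Kimura two-parameter model, d = −½ ln(1 − 2P − Q) − ¼ ln(1 − 2Q).
1 − 2P − Q = 0.634146, giving −½ ln(0.634146) = 0.227738.
1 − 2Q = 0.95122, giving −¼ ln(0.95122) = 0.012502.
d = 0.227738 + 0.012502 = 0.240240.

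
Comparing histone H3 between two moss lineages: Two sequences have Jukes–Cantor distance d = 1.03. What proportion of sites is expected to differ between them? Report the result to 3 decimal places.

0.560

p = (3/4)(1 − e^(−4d/3)) = 0.75 × (1 − e^(-1.373333)) = 0.75 × (1 − 0.253261) = 0.560054.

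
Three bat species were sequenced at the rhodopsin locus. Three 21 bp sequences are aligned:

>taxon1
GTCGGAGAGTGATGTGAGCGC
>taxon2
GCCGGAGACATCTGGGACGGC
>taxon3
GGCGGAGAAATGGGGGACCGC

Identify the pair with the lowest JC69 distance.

taxon2 and taxon3

taxon1–taxon2: 8/21 differ, p = 0.381, d = 0.532.
taxon1–taxon3: 8/21 differ, p = 0.381, d = 0.532.
taxon2–taxon3: 5/21 differ, p = 0.238, d = 0.286.
The smallest distance is between taxon2 and taxon3.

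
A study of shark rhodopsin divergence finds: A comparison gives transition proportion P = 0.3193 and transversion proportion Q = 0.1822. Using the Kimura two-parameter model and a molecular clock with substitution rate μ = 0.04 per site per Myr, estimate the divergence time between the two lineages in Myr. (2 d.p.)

12.16

Under the Kimura two-parameter model, d = −½ ln(1 − 2P − Q) − ¼ ln(1 − 2Q).
1 − 2P − Q = 0.1792, giving −½ ln(0.1792) = 0.859626.
1 − 2Q = 0.6356, giving −¼ ln(0.6356) = 0.113296.
d = 0.859626 + 0.113296 = 0.972922.
Under a molecular clock d = 2μt, so t = d/(2μ) = 0.972922 / (2 × 0.04) = 12.16 Myr.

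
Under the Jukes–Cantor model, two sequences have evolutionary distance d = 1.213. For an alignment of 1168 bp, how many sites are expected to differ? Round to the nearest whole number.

Invert JC69: p = (3/4)(1 − e^(−4d/3)) = 0.75 × (1 − e^(-1.617333)) = 0.75 × (1 − 0.198427) = 0.601180.
Expected differing sites = pL ≈ 0.601180 × 1168 = 702.17824 ≈ 702.

702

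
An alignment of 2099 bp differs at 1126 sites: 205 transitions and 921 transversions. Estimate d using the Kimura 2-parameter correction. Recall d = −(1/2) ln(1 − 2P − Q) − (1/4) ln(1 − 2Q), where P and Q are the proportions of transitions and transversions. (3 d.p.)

1.028

P = 205/2099 ≈ 0.097666 and Q = 921/2099 ≈ 0.43878.
Under the Kimura two-parameter model, d = −½ ln(1 − 2P − Q) − ¼ ln(1 − 2Q).
1 − 2P − Q = 0.365888, giving −½ ln(0.365888) = 0.502714.
1 − 2Q = 0.12244, giving −¼ ln(0.12244) = 0.525034.
d = 0.502714 + 0.525034 = 1.027748.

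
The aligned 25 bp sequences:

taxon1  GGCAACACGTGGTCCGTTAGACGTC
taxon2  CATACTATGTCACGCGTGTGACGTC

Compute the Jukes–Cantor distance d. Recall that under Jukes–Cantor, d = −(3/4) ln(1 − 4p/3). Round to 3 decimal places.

0.766

The sequences differ at 12 of 25 sites, so p = 12/25 = 0.48.
d = −(3/4) ln(1 − 4p/3) = −0.75 ln(1 − 0.64) = −0.75 ln(0.36)
  = −0.75 × (-1.021651) = 0.766238 substitutions/site.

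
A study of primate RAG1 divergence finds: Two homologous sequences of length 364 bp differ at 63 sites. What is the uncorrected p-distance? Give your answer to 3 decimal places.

0.173

p = 63/364 = 0.173076… ≈ 0.173 (to 3 d.p.).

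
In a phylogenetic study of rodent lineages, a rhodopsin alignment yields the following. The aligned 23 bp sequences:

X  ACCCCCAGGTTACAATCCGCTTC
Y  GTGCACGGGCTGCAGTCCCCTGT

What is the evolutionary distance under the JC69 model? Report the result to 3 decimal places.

The sequences differ at 11 of 23 sites, so p = 11/23 ≈ 0.478261.
d = −(3/4) ln(1 − 4p/3) = −0.75 ln(1 − 0.637681) = −0.75 ln(0.362319)
  = −0.75 × (-1.015230) = 0.761423 substitutions/site.

0.761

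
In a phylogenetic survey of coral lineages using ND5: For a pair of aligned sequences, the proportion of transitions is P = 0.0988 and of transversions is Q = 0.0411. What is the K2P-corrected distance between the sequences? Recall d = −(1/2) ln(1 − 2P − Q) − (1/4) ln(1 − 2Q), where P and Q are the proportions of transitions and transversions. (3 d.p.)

Under the Kimura two-parameter model, d = −½ ln(1 − 2P − Q) − ¼ ln(1 − 2Q).
1 − 2P − Q = 0.7613, giving −½ ln(0.7613) = 0.136364.
1 − 2Q = 0.9178, giving −¼ ln(0.9178) = 0.021444.
d = 0.136364 + 0.021444 = 0.157808.

0.158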